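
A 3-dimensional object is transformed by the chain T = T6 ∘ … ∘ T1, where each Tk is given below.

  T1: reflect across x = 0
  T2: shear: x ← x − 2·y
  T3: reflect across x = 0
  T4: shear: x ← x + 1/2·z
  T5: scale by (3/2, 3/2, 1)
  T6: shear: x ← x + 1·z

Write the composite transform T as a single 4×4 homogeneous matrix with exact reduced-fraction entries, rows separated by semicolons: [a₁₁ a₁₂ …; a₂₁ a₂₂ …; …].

T1 = [-1 0 0 0; 0 1 0 0; 0 0 1 0; 0 0 0 1]
T2·T1 = [-1 -2 0 0; 0 1 0 0; 0 0 1 0; 0 0 0 1]
T3·…·T1 = [1 2 0 0; 0 1 0 0; 0 0 1 0; 0 0 0 1]
T4·…·T1 = [1 2 1/2 0; 0 1 0 0; 0 0 1 0; 0 0 0 1]
T5·…·T1 = [3/2 3 3/4 0; 0 3/2 0 0; 0 0 1 0; 0 0 0 1]
T6·…·T1 = [3/2 3 7/4 0; 0 3/2 0 0; 0 0 1 0; 0 0 0 1]

T = [3/2 3 7/4 0; 0 3/2 0 0; 0 0 1 0; 0 0 0 1]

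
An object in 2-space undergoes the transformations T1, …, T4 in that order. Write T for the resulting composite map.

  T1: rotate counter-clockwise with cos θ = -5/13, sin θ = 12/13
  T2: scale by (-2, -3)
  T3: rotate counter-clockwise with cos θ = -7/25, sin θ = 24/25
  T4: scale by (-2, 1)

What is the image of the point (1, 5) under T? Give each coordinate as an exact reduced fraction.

T(p) = (284/25, 219/25)

T1 rotate counter-clockwise with cos θ = -5/13, sin θ = 12/13: (1, 5) → (-5, -1)
T2 scale by (-2, -3): (-5, -1) → (10, 3)
T3 rotate counter-clockwise with cos θ = -7/25, sin θ = 24/25: (10, 3) → (-142/25, 219/25)
T4 scale by (-2, 1): (-142/25, 219/25) → (284/25, 219/25)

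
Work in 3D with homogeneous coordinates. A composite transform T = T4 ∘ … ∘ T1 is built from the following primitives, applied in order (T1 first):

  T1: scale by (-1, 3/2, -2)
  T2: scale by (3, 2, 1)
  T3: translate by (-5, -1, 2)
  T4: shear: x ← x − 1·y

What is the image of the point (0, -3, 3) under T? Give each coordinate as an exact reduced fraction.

T(p) = (5, -10, -4)

T1 scale by (-1, 3/2, -2): (0, -3, 3) → (0, -9/2, -6)
T2 scale by (3, 2, 1): (0, -9/2, -6) → (0, -9, -6)
T3 translate by (-5, -1, 2): (0, -9, -6) → (-5, -10, -4)
T4 shear: x ← x − 1·y: (-5, -10, -4) → (5, -10, -4)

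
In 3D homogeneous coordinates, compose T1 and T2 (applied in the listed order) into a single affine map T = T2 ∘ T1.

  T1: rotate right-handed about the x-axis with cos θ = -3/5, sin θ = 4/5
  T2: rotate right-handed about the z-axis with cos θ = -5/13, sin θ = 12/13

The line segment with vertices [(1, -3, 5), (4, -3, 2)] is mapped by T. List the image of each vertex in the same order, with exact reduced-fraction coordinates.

image vertices: (107/65, 23/13, -27/5), (-112/65, 47/13, -18/5)

T1 rotate right-handed about the x-axis with cos θ = -3/5, sin θ = 4/5: (1, -3, 5) → (1, -11/5, -27/5); (4, -3, 2) → (4, 1/5, -18/5)
T2 rotate right-handed about the z-axis with cos θ = -5/13, sin θ = 12/13: (1, -11/5, -27/5) → (107/65, 23/13, -27/5); (4, 1/5, -18/5) → (-112/65, 47/13, -18/5)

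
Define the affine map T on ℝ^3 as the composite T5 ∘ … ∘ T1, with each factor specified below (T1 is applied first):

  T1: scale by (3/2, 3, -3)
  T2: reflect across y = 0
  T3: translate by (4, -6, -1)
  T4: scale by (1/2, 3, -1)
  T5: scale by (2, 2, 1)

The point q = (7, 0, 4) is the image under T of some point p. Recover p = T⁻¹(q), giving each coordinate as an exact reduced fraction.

T1 = [3/2 0 0 0; 0 3 0 0; 0 0 -3 0; 0 0 0 1]
T2·T1 = [3/2 0 0 0; 0 -3 0 0; 0 0 -3 0; 0 0 0 1]
T3·…·T1 = [3/2 0 0 4; 0 -3 0 -6; 0 0 -3 -1; 0 0 0 1]
T4·…·T1 = [3/4 0 0 2; 0 -9 0 -18; 0 0 3 1; 0 0 0 1]
T5·…·T1 = [3/2 0 0 4; 0 -18 0 -36; 0 0 3 1; 0 0 0 1]
det M = -81; M⁻¹ = [2/3 0 0 -8/3; 0 -1/18 0 -2; 0 0 1/3 -1/3; 0 0 0 1]
M⁻¹ · (7, 0, 4)ᵀ = (2, -2, 1)ᵀ

p = (2, -2, 1)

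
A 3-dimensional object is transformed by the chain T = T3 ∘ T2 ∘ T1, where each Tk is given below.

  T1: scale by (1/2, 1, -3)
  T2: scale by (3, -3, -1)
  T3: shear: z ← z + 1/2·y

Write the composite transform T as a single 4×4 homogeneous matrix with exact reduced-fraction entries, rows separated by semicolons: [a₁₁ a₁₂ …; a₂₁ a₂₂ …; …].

T = [3/2 0 0 0; 0 -3 0 0; 0 -3/2 3 0; 0 0 0 1]

T1 = [1/2 0 0 0; 0 1 0 0; 0 0 -3 0; 0 0 0 1]
T2·T1 = [3/2 0 0 0; 0 -3 0 0; 0 0 3 0; 0 0 0 1]
T3·…·T1 = [3/2 0 0 0; 0 -3 0 0; 0 -3/2 3 0; 0 0 0 1]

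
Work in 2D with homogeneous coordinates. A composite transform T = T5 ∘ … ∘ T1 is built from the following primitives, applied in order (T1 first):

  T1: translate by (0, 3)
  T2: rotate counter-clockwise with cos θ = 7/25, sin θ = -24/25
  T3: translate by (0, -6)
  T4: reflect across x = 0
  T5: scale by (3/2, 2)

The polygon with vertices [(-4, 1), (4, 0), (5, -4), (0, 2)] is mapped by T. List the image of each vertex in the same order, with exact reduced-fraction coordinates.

image vertices: (-102/25, -52/25), (-6, -18), (-33/50, -554/25), (-36/5, -46/5)

T1 translate by (0, 3): (-4, 1) → (-4, 4); (4, 0) → (4, 3); (5, -4) → (5, -1); (0, 2) → (0, 5)
T2 rotate counter-clockwise with cos θ = 7/25, sin θ = -24/25: (-4, 4) → (68/25, 124/25); (4, 3) → (4, -3); (5, -1) → (11/25, -127/25); (0, 5) → (24/5, 7/5)
T3 translate by (0, -6): (68/25, 124/25) → (68/25, -26/25); (4, -3) → (4, -9); (11/25, -127/25) → (11/25, -277/25); (24/5, 7/5) → (24/5, -23/5)
T4 reflect across x = 0: (68/25, -26/25) → (-68/25, -26/25); (4, -9) → (-4, -9); (11/25, -277/25) → (-11/25, -277/25); (24/5, -23/5) → (-24/5, -23/5)
T5 scale by (3/2, 2): (-68/25, -26/25) → (-102/25, -52/25); (-4, -9) → (-6, -18); (-11/25, -277/25) → (-33/50, -554/25); (-24/5, -23/5) → (-36/5, -46/5)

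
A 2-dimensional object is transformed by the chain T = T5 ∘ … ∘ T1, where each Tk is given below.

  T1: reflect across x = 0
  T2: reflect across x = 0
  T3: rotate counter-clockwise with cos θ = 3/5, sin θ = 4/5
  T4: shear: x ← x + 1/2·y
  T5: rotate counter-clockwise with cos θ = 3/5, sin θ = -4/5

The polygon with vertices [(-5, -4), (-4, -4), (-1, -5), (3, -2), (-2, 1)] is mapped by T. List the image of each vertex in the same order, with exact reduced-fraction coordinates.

T1 reflect across x = 0: (-5, -4) → (5, -4); (-4, -4) → (4, -4); (-1, -5) → (1, -5); (3, -2) → (-3, -2); (-2, 1) → (2, 1)
T2 reflect across x = 0: (5, -4) → (-5, -4); (4, -4) → (-4, -4); (1, -5) → (-1, -5); (-3, -2) → (3, -2); (2, 1) → (-2, 1)
T3 rotate counter-clockwise with cos θ = 3/5, sin θ = 4/5: (-5, -4) → (1/5, -32/5); (-4, -4) → (4/5, -28/5); (-1, -5) → (17/5, -19/5); (3, -2) → (17/5, 6/5); (-2, 1) → (-2, -1)
T4 shear: x ← x + 1/2·y: (1/5, -32/5) → (-3, -32/5); (4/5, -28/5) → (-2, -28/5); (17/5, -19/5) → (3/2, -19/5); (17/5, 6/5) → (4, 6/5); (-2, -1) → (-5/2, -1)
T5 rotate counter-clockwise with cos θ = 3/5, sin θ = -4/5: (-3, -32/5) → (-173/25, -36/25); (-2, -28/5) → (-142/25, -44/25); (3/2, -19/5) → (-107/50, -87/25); (4, 6/5) → (84/25, -62/25); (-5/2, -1) → (-23/10, 7/5)

image vertices: (-173/25, -36/25), (-142/25, -44/25), (-107/50, -87/25), (84/25, -62/25), (-23/10, 7/5)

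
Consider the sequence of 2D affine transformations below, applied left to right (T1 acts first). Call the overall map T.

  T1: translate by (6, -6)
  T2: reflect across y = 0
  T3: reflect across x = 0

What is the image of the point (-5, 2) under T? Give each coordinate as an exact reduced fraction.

T1 translate by (6, -6): (-5, 2) → (1, -4)
T2 reflect across y = 0: (1, -4) → (1, 4)
T3 reflect across x = 0: (1, 4) → (-1, 4)

T(p) = (-1, 4)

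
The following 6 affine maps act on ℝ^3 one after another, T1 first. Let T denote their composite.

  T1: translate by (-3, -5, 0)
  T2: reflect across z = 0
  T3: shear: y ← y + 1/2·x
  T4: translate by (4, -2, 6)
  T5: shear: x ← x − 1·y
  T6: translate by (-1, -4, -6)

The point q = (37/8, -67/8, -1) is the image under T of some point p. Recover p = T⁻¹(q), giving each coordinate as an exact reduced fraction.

T1 = [1 0 0 -3; 0 1 0 -5; 0 0 1 0; 0 0 0 1]
T2·T1 = [1 0 0 -3; 0 1 0 -5; 0 0 -1 0; 0 0 0 1]
T3·…·T1 = [1 0 0 -3; 1/2 1 0 -13/2; 0 0 -1 0; 0 0 0 1]
T4·…·T1 = [1 0 0 1; 1/2 1 0 -17/2; 0 0 -1 6; 0 0 0 1]
T5·…·T1 = [1/2 -1 0 19/2; 1/2 1 0 -17/2; 0 0 -1 6; 0 0 0 1]
T6·…·T1 = [1/2 -1 0 17/2; 1/2 1 0 -25/2; 0 0 -1 0; 0 0 0 1]
det M = -1; M⁻¹ = [1 1 0 4; -1/2 1/2 0 21/2; 0 0 -1 0; 0 0 0 1]
M⁻¹ · (37/8, -67/8, -1)ᵀ = (1/4, 4, 1)ᵀ

p = (1/4, 4, 1)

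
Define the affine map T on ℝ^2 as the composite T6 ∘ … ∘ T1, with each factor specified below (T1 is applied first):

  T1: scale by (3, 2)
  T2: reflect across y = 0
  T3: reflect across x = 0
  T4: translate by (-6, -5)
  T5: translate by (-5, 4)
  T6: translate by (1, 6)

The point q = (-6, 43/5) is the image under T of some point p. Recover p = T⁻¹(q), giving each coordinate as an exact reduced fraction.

T1 = [3 0 0; 0 2 0; 0 0 1]
T2·T1 = [3 0 0; 0 -2 0; 0 0 1]
T3·…·T1 = [-3 0 0; 0 -2 0; 0 0 1]
T4·…·T1 = [-3 0 -6; 0 -2 -5; 0 0 1]
T5·…·T1 = [-3 0 -11; 0 -2 -1; 0 0 1]
T6·…·T1 = [-3 0 -10; 0 -2 5; 0 0 1]
det M = 6; M⁻¹ = [-1/3 0 -10/3; 0 -1/2 5/2; 0 0 1]
M⁻¹ · (-6, 43/5)ᵀ = (-4/3, -9/5)ᵀ

p = (-4/3, -9/5)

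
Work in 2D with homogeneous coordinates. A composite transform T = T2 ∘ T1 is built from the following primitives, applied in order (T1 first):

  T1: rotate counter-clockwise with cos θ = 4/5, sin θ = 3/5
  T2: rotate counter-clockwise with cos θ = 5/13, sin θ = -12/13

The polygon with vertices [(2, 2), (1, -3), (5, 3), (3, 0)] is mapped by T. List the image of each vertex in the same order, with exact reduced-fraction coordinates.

T1 rotate counter-clockwise with cos θ = 4/5, sin θ = 3/5: (2, 2) → (2/5, 14/5); (1, -3) → (13/5, -9/5); (5, 3) → (11/5, 27/5); (3, 0) → (12/5, 9/5)
T2 rotate counter-clockwise with cos θ = 5/13, sin θ = -12/13: (2/5, 14/5) → (178/65, 46/65); (13/5, -9/5) → (-43/65, -201/65); (11/5, 27/5) → (379/65, 3/65); (12/5, 9/5) → (168/65, -99/65)

image vertices: (178/65, 46/65), (-43/65, -201/65), (379/65, 3/65), (168/65, -99/65)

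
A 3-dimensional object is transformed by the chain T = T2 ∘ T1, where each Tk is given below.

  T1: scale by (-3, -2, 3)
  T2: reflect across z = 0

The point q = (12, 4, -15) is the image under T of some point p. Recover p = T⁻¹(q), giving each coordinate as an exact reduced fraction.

p = (-4, -2, 5)

T1 = [-3 0 0 0; 0 -2 0 0; 0 0 3 0; 0 0 0 1]
T2·T1 = [-3 0 0 0; 0 -2 0 0; 0 0 -3 0; 0 0 0 1]
det M = -18; M⁻¹ = [-1/3 0 0 0; 0 -1/2 0 0; 0 0 -1/3 0; 0 0 0 1]
M⁻¹ · (12, 4, -15)ᵀ = (-4, -2, 5)ᵀ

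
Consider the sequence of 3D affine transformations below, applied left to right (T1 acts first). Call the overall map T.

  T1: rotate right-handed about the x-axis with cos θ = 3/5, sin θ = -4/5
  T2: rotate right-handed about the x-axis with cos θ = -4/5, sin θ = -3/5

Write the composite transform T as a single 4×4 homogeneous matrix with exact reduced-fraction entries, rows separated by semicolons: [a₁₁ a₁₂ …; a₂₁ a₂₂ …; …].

T = [1 0 0 0; 0 -24/25 -7/25 0; 0 7/25 -24/25 0; 0 0 0 1]

T1 = [1 0 0 0; 0 3/5 4/5 0; 0 -4/5 3/5 0; 0 0 0 1]
T2·T1 = [1 0 0 0; 0 -24/25 -7/25 0; 0 7/25 -24/25 0; 0 0 0 1]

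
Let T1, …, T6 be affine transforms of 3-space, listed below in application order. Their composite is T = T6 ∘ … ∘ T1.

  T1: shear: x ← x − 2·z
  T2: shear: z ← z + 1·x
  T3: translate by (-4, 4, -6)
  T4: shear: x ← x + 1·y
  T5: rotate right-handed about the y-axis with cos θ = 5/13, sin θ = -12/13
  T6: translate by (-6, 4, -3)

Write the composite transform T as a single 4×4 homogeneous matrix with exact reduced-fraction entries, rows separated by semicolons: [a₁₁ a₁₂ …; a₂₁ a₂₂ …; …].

T1 = [1 0 -2 0; 0 1 0 0; 0 0 1 0; 0 0 0 1]
T2·T1 = [1 0 -2 0; 0 1 0 0; 1 0 -1 0; 0 0 0 1]
T3·…·T1 = [1 0 -2 -4; 0 1 0 4; 1 0 -1 -6; 0 0 0 1]
T4·…·T1 = [1 1 -2 0; 0 1 0 4; 1 0 -1 -6; 0 0 0 1]
T5·…·T1 = [-7/13 5/13 2/13 72/13; 0 1 0 4; 17/13 12/13 -29/13 -30/13; 0 0 0 1]
T6·…·T1 = [-7/13 5/13 2/13 -6/13; 0 1 0 8; 17/13 12/13 -29/13 -69/13; 0 0 0 1]

T = [-7/13 5/13 2/13 -6/13; 0 1 0 8; 17/13 12/13 -29/13 -69/13; 0 0 0 1]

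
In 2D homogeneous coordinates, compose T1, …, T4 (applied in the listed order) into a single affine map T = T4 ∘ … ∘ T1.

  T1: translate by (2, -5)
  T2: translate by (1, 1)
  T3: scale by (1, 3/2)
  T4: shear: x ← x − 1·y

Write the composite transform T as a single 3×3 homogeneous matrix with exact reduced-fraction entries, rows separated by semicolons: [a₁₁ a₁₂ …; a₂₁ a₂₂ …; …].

T = [1 -3/2 9; 0 3/2 -6; 0 0 1]

T1 = [1 0 2; 0 1 -5; 0 0 1]
T2·T1 = [1 0 3; 0 1 -4; 0 0 1]
T3·…·T1 = [1 0 3; 0 3/2 -6; 0 0 1]
T4·…·T1 = [1 -3/2 9; 0 3/2 -6; 0 0 1]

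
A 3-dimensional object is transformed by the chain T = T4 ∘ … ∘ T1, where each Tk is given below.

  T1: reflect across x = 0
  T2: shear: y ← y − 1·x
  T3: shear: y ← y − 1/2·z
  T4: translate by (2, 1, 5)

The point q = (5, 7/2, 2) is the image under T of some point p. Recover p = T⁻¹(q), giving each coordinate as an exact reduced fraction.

T1 = [-1 0 0 0; 0 1 0 0; 0 0 1 0; 0 0 0 1]
T2·T1 = [-1 0 0 0; 1 1 0 0; 0 0 1 0; 0 0 0 1]
T3·…·T1 = [-1 0 0 0; 1 1 -1/2 0; 0 0 1 0; 0 0 0 1]
T4·…·T1 = [-1 0 0 2; 1 1 -1/2 1; 0 0 1 5; 0 0 0 1]
det M = -1; M⁻¹ = [-1 0 0 2; 1 1 1/2 -11/2; 0 0 1 -5; 0 0 0 1]
M⁻¹ · (5, 7/2, 2)ᵀ = (-3, 4, -3)ᵀ

p = (-3, 4, -3)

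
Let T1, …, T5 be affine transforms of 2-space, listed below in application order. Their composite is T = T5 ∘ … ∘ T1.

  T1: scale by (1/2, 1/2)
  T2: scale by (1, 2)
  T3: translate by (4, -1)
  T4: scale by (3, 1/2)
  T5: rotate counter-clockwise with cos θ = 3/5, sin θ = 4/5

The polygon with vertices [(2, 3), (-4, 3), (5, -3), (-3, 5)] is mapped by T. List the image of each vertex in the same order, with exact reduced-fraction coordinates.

T1 scale by (1/2, 1/2): (2, 3) → (1, 3/2); (-4, 3) → (-2, 3/2); (5, -3) → (5/2, -3/2); (-3, 5) → (-3/2, 5/2)
T2 scale by (1, 2): (1, 3/2) → (1, 3); (-2, 3/2) → (-2, 3); (5/2, -3/2) → (5/2, -3); (-3/2, 5/2) → (-3/2, 5)
T3 translate by (4, -1): (1, 3) → (5, 2); (-2, 3) → (2, 2); (5/2, -3) → (13/2, -4); (-3/2, 5) → (5/2, 4)
T4 scale by (3, 1/2): (5, 2) → (15, 1); (2, 2) → (6, 1); (13/2, -4) → (39/2, -2); (5/2, 4) → (15/2, 2)
T5 rotate counter-clockwise with cos θ = 3/5, sin θ = 4/5: (15, 1) → (41/5, 63/5); (6, 1) → (14/5, 27/5); (39/2, -2) → (133/10, 72/5); (15/2, 2) → (29/10, 36/5)

image vertices: (41/5, 63/5), (14/5, 27/5), (133/10, 72/5), (29/10, 36/5)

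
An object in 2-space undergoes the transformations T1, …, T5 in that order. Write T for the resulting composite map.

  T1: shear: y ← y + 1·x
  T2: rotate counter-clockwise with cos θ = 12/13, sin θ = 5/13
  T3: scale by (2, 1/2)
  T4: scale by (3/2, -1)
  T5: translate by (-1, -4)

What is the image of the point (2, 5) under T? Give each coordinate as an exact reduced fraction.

T(p) = (-46/13, -99/13)

T1 shear: y ← y + 1·x: (2, 5) → (2, 7)
T2 rotate counter-clockwise with cos θ = 12/13, sin θ = 5/13: (2, 7) → (-11/13, 94/13)
T3 scale by (2, 1/2): (-11/13, 94/13) → (-22/13, 47/13)
T4 scale by (3/2, -1): (-22/13, 47/13) → (-33/13, -47/13)
T5 translate by (-1, -4): (-33/13, -47/13) → (-46/13, -99/13)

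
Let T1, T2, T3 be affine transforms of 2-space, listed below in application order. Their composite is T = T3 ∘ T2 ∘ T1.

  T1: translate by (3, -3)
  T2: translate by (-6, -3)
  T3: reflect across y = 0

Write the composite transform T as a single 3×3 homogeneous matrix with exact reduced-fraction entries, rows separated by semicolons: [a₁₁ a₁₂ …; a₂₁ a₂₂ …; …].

T1 = [1 0 3; 0 1 -3; 0 0 1]
T2·T1 = [1 0 -3; 0 1 -6; 0 0 1]
T3·…·T1 = [1 0 -3; 0 -1 6; 0 0 1]

T = [1 0 -3; 0 -1 6; 0 0 1]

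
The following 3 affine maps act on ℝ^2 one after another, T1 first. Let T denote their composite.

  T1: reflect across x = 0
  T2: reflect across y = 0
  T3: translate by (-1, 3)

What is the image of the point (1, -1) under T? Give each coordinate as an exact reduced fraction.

T(p) = (-2, 4)

T1 reflect across x = 0: (1, -1) → (-1, -1)
T2 reflect across y = 0: (-1, -1) → (-1, 1)
T3 translate by (-1, 3): (-1, 1) → (-2, 4)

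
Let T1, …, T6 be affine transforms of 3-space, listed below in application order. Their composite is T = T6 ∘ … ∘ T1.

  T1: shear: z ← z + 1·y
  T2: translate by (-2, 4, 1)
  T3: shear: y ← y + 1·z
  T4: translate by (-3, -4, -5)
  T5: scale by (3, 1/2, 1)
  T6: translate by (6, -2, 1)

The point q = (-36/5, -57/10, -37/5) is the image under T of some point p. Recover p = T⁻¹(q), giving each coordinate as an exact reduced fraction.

p = (3/5, -4, -2/5)

T1 = [1 0 0 0; 0 1 0 0; 0 1 1 0; 0 0 0 1]
T2·T1 = [1 0 0 -2; 0 1 0 4; 0 1 1 1; 0 0 0 1]
T3·…·T1 = [1 0 0 -2; 0 2 1 5; 0 1 1 1; 0 0 0 1]
T4·…·T1 = [1 0 0 -5; 0 2 1 1; 0 1 1 -4; 0 0 0 1]
T5·…·T1 = [3 0 0 -15; 0 1 1/2 1/2; 0 1 1 -4; 0 0 0 1]
T6·…·T1 = [3 0 0 -9; 0 1 1/2 -3/2; 0 1 1 -3; 0 0 0 1]
det M = 3/2; M⁻¹ = [1/3 0 0 3; 0 2 -1 0; 0 -2 2 3; 0 0 0 1]
M⁻¹ · (-36/5, -57/10, -37/5)ᵀ = (3/5, -4, -2/5)ᵀ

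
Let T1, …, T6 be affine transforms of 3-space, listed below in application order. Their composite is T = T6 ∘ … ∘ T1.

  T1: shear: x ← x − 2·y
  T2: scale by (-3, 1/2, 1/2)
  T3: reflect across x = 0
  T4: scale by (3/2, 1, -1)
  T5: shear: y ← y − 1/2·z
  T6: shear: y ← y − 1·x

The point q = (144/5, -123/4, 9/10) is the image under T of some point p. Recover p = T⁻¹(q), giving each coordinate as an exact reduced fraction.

p = (2/5, -3, -9/5)

T1 = [1 -2 0 0; 0 1 0 0; 0 0 1 0; 0 0 0 1]
T2·T1 = [-3 6 0 0; 0 1/2 0 0; 0 0 1/2 0; 0 0 0 1]
T3·…·T1 = [3 -6 0 0; 0 1/2 0 0; 0 0 1/2 0; 0 0 0 1]
T4·…·T1 = [9/2 -9 0 0; 0 1/2 0 0; 0 0 -1/2 0; 0 0 0 1]
T5·…·T1 = [9/2 -9 0 0; 0 1/2 1/4 0; 0 0 -1/2 0; 0 0 0 1]
T6·…·T1 = [9/2 -9 0 0; -9/2 19/2 1/4 0; 0 0 -1/2 0; 0 0 0 1]
det M = -9/8; M⁻¹ = [38/9 4 2 0; 2 2 1 0; 0 0 -2 0; 0 0 0 1]
M⁻¹ · (144/5, -123/4, 9/10)ᵀ = (2/5, -3, -9/5)ᵀ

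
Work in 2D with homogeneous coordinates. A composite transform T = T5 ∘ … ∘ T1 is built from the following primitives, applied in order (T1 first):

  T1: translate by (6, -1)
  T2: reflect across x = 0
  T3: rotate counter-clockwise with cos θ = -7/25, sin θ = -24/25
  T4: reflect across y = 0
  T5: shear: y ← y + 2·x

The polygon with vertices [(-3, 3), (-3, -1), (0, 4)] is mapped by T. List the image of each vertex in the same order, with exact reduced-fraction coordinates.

image vertices: (69/25, 16/5), (-27/25, -28/5), (114/25, 21/5)

T1 translate by (6, -1): (-3, 3) → (3, 2); (-3, -1) → (3, -2); (0, 4) → (6, 3)
T2 reflect across x = 0: (3, 2) → (-3, 2); (3, -2) → (-3, -2); (6, 3) → (-6, 3)
T3 rotate counter-clockwise with cos θ = -7/25, sin θ = -24/25: (-3, 2) → (69/25, 58/25); (-3, -2) → (-27/25, 86/25); (-6, 3) → (114/25, 123/25)
T4 reflect across y = 0: (69/25, 58/25) → (69/25, -58/25); (-27/25, 86/25) → (-27/25, -86/25); (114/25, 123/25) → (114/25, -123/25)
T5 shear: y ← y + 2·x: (69/25, -58/25) → (69/25, 16/5); (-27/25, -86/25) → (-27/25, -28/5); (114/25, -123/25) → (114/25, 21/5)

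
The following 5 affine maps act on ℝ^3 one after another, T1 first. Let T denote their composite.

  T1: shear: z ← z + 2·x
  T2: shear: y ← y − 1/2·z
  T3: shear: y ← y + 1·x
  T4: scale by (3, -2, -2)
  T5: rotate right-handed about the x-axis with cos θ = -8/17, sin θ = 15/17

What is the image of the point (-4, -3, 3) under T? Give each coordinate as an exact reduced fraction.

T1 shear: z ← z + 2·x: (-4, -3, 3) → (-4, -3, -5)
T2 shear: y ← y − 1/2·z: (-4, -3, -5) → (-4, -1/2, -5)
T3 shear: y ← y + 1·x: (-4, -1/2, -5) → (-4, -9/2, -5)
T4 scale by (3, -2, -2): (-4, -9/2, -5) → (-12, 9, 10)
T5 rotate right-handed about the x-axis with cos θ = -8/17, sin θ = 15/17: (-12, 9, 10) → (-12, -222/17, 55/17)

T(p) = (-12, -222/17, 55/17)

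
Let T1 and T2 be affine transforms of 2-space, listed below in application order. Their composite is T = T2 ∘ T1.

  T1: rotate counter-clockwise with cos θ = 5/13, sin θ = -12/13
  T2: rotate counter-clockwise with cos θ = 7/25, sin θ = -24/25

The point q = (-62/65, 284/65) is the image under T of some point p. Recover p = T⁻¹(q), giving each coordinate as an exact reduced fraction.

p = (-2, -4)

T1 = [5/13 12/13 0; -12/13 5/13 0; 0 0 1]
T2·T1 = [-253/325 204/325 0; -204/325 -253/325 0; 0 0 1]
det M = 1; M⁻¹ = [-253/325 -204/325 0; 204/325 -253/325 0; 0 0 1]
M⁻¹ · (-62/65, 284/65)ᵀ = (-2, -4)ᵀ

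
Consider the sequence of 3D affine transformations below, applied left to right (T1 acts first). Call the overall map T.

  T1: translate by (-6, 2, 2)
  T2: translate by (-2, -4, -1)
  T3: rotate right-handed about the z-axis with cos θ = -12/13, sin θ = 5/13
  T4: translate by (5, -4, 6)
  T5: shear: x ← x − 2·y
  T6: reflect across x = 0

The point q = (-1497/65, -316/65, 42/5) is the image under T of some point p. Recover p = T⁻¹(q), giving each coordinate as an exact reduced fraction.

p = (0, -2/5, 7/5)

T1 = [1 0 0 -6; 0 1 0 2; 0 0 1 2; 0 0 0 1]
T2·T1 = [1 0 0 -8; 0 1 0 -2; 0 0 1 1; 0 0 0 1]
T3·…·T1 = [-12/13 -5/13 0 106/13; 5/13 -12/13 0 -16/13; 0 0 1 1; 0 0 0 1]
T4·…·T1 = [-12/13 -5/13 0 171/13; 5/13 -12/13 0 -68/13; 0 0 1 7; 0 0 0 1]
T5·…·T1 = [-22/13 19/13 0 307/13; 5/13 -12/13 0 -68/13; 0 0 1 7; 0 0 0 1]
T6·…·T1 = [22/13 -19/13 0 -307/13; 5/13 -12/13 0 -68/13; 0 0 1 7; 0 0 0 1]
det M = -1; M⁻¹ = [12/13 -19/13 0 184/13; 5/13 -22/13 0 3/13; 0 0 1 -7; 0 0 0 1]
M⁻¹ · (-1497/65, -316/65, 42/5)ᵀ = (0, -2/5, 7/5)ᵀ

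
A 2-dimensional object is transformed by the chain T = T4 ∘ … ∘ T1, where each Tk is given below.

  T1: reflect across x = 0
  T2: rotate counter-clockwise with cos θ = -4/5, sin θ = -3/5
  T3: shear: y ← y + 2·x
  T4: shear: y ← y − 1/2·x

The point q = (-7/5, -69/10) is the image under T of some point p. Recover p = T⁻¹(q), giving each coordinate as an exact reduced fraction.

T1 = [-1 0 0; 0 1 0; 0 0 1]
T2·T1 = [4/5 3/5 0; 3/5 -4/5 0; 0 0 1]
T3·…·T1 = [4/5 3/5 0; 11/5 2/5 0; 0 0 1]
T4·…·T1 = [4/5 3/5 0; 9/5 1/10 0; 0 0 1]
det M = -1; M⁻¹ = [-1/10 3/5 0; 9/5 -4/5 0; 0 0 1]
M⁻¹ · (-7/5, -69/10)ᵀ = (-4, 3)ᵀ

p = (-4, 3)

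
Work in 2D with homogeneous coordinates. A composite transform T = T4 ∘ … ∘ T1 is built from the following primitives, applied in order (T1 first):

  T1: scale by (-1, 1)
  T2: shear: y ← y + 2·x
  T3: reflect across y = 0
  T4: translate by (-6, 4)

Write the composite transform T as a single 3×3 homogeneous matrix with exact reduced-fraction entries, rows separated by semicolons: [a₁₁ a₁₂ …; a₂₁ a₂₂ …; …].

T = [-1 0 -6; 2 -1 4; 0 0 1]

T1 = [-1 0 0; 0 1 0; 0 0 1]
T2·T1 = [-1 0 0; -2 1 0; 0 0 1]
T3·…·T1 = [-1 0 0; 2 -1 0; 0 0 1]
T4·…·T1 = [-1 0 -6; 2 -1 4; 0 0 1]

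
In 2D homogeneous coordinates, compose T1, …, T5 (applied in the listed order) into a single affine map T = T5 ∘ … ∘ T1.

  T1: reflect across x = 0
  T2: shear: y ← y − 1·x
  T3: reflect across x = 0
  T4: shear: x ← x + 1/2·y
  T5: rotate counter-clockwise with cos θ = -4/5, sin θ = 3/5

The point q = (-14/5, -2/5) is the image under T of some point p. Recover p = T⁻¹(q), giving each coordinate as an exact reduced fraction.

T1 = [-1 0 0; 0 1 0; 0 0 1]
T2·T1 = [-1 0 0; 1 1 0; 0 0 1]
T3·…·T1 = [1 0 0; 1 1 0; 0 0 1]
T4·…·T1 = [3/2 1/2 0; 1 1 0; 0 0 1]
T5·…·T1 = [-9/5 -1 0; 1/10 -1/2 0; 0 0 1]
det M = 1; M⁻¹ = [-1/2 1 0; -1/10 -9/5 0; 0 0 1]
M⁻¹ · (-14/5, -2/5)ᵀ = (1, 1)ᵀ

p = (1, 1)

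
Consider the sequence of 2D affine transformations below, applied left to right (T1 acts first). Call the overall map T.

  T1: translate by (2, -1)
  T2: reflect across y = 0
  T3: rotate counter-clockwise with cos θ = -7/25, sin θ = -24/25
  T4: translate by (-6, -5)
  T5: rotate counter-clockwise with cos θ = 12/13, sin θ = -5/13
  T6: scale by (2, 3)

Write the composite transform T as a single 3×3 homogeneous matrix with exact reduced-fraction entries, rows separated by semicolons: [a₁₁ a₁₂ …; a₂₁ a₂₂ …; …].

T = [-408/325 -506/325 -1032/65; -759/325 612/325 -876/65; 0 0 1]

T1 = [1 0 2; 0 1 -1; 0 0 1]
T2·T1 = [1 0 2; 0 -1 1; 0 0 1]
T3·…·T1 = [-7/25 -24/25 2/5; -24/25 7/25 -11/5; 0 0 1]
T4·…·T1 = [-7/25 -24/25 -28/5; -24/25 7/25 -36/5; 0 0 1]
T5·…·T1 = [-204/325 -253/325 -516/65; -253/325 204/325 -292/65; 0 0 1]
T6·…·T1 = [-408/325 -506/325 -1032/65; -759/325 612/325 -876/65; 0 0 1]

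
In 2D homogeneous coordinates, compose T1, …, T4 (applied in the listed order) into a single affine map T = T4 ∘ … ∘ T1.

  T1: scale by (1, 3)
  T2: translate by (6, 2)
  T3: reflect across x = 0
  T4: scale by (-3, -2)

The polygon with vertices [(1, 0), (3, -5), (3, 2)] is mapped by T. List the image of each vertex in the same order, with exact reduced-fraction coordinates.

T1 scale by (1, 3): (1, 0) → (1, 0); (3, -5) → (3, -15); (3, 2) → (3, 6)
T2 translate by (6, 2): (1, 0) → (7, 2); (3, -15) → (9, -13); (3, 6) → (9, 8)
T3 reflect across x = 0: (7, 2) → (-7, 2); (9, -13) → (-9, -13); (9, 8) → (-9, 8)
T4 scale by (-3, -2): (-7, 2) → (21, -4); (-9, -13) → (27, 26); (-9, 8) → (27, -16)

image vertices: (21, -4), (27, 26), (27, -16)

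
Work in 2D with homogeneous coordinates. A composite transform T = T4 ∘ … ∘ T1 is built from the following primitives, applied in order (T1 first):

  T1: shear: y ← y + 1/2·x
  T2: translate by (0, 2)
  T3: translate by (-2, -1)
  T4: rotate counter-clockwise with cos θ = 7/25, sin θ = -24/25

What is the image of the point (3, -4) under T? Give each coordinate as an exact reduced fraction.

T(p) = (-29/25, -69/50)

T1 shear: y ← y + 1/2·x: (3, -4) → (3, -5/2)
T2 translate by (0, 2): (3, -5/2) → (3, -1/2)
T3 translate by (-2, -1): (3, -1/2) → (1, -3/2)
T4 rotate counter-clockwise with cos θ = 7/25, sin θ = -24/25: (1, -3/2) → (-29/25, -69/50)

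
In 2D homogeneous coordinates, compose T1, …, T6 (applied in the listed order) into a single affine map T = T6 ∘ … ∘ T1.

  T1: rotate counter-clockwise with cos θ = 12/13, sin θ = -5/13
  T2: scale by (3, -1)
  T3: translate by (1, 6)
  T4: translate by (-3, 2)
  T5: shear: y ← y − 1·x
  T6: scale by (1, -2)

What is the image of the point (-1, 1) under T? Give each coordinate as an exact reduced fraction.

T(p) = (-47/13, -268/13)

T1 rotate counter-clockwise with cos θ = 12/13, sin θ = -5/13: (-1, 1) → (-7/13, 17/13)
T2 scale by (3, -1): (-7/13, 17/13) → (-21/13, -17/13)
T3 translate by (1, 6): (-21/13, -17/13) → (-8/13, 61/13)
T4 translate by (-3, 2): (-8/13, 61/13) → (-47/13, 87/13)
T5 shear: y ← y − 1·x: (-47/13, 87/13) → (-47/13, 134/13)
T6 scale by (1, -2): (-47/13, 134/13) → (-47/13, -268/13)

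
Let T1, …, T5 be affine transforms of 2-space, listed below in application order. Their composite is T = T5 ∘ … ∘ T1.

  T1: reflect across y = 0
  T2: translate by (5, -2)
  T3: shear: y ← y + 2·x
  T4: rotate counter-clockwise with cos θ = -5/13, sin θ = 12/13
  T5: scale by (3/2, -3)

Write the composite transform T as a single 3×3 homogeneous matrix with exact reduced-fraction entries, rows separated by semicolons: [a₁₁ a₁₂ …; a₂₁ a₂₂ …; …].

T = [-87/26 18/13 -363/26; -6/13 -15/13 -60/13; 0 0 1]

T1 = [1 0 0; 0 -1 0; 0 0 1]
T2·T1 = [1 0 5; 0 -1 -2; 0 0 1]
T3·…·T1 = [1 0 5; 2 -1 8; 0 0 1]
T4·…·T1 = [-29/13 12/13 -121/13; 2/13 5/13 20/13; 0 0 1]
T5·…·T1 = [-87/26 18/13 -363/26; -6/13 -15/13 -60/13; 0 0 1]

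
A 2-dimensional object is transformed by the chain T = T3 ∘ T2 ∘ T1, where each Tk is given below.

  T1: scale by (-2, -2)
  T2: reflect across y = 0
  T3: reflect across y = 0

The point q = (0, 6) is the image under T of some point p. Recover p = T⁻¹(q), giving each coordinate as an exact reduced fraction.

T1 = [-2 0 0; 0 -2 0; 0 0 1]
T2·T1 = [-2 0 0; 0 2 0; 0 0 1]
T3·…·T1 = [-2 0 0; 0 -2 0; 0 0 1]
det M = 4; M⁻¹ = [-1/2 0 0; 0 -1/2 0; 0 0 1]
M⁻¹ · (0, 6)ᵀ = (0, -3)ᵀ

p = (0, -3)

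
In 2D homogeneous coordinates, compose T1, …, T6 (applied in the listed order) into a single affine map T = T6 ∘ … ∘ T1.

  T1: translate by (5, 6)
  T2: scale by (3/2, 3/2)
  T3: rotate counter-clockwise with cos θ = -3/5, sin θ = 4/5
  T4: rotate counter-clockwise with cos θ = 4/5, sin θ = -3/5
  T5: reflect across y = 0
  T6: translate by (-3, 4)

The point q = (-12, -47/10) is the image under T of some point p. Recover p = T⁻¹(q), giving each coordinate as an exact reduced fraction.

T1 = [1 0 5; 0 1 6; 0 0 1]
T2·T1 = [3/2 0 15/2; 0 3/2 9; 0 0 1]
T3·…·T1 = [-9/10 -6/5 -117/10; 6/5 -9/10 3/5; 0 0 1]
T4·…·T1 = [0 -3/2 -9; 3/2 0 15/2; 0 0 1]
T5·…·T1 = [0 -3/2 -9; -3/2 0 -15/2; 0 0 1]
T6·…·T1 = [0 -3/2 -12; -3/2 0 -7/2; 0 0 1]
det M = -9/4; M⁻¹ = [0 -2/3 -7/3; -2/3 0 -8; 0 0 1]
M⁻¹ · (-12, -47/10)ᵀ = (4/5, 0)ᵀ

p = (4/5, 0)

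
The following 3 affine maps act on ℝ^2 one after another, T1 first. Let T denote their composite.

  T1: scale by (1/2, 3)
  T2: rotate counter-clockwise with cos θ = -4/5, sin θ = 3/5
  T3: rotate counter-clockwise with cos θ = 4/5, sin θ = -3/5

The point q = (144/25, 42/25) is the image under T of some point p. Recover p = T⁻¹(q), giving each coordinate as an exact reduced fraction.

p = (0, -2)

T1 = [1/2 0 0; 0 3 0; 0 0 1]
T2·T1 = [-2/5 -9/5 0; 3/10 -12/5 0; 0 0 1]
T3·…·T1 = [-7/50 -72/25 0; 12/25 -21/25 0; 0 0 1]
det M = 3/2; M⁻¹ = [-14/25 48/25 0; -8/25 -7/75 0; 0 0 1]
M⁻¹ · (144/25, 42/25)ᵀ = (0, -2)ᵀ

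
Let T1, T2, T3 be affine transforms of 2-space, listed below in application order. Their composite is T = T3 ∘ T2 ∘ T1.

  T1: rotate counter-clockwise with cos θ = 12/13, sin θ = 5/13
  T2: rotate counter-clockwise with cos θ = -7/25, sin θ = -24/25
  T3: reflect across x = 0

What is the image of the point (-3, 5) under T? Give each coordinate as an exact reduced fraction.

T(p) = (-1507/325, 1149/325)

T1 rotate counter-clockwise with cos θ = 12/13, sin θ = 5/13: (-3, 5) → (-61/13, 45/13)
T2 rotate counter-clockwise with cos θ = -7/25, sin θ = -24/25: (-61/13, 45/13) → (1507/325, 1149/325)
T3 reflect across x = 0: (1507/325, 1149/325) → (-1507/325, 1149/325)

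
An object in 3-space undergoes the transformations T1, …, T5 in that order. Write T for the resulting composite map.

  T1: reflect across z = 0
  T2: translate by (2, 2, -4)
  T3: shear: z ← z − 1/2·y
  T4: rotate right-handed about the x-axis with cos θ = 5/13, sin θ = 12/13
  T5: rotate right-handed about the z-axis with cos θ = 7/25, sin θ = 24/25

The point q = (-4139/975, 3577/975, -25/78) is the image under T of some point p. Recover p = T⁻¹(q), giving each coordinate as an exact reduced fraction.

T1 = [1 0 0 0; 0 1 0 0; 0 0 -1 0; 0 0 0 1]
T2·T1 = [1 0 0 2; 0 1 0 2; 0 0 -1 -4; 0 0 0 1]
T3·…·T1 = [1 0 0 2; 0 1 0 2; 0 -1/2 -1 -5; 0 0 0 1]
T4·…·T1 = [1 0 0 2; 0 11/13 12/13 70/13; 0 19/26 -5/13 -1/13; 0 0 0 1]
T5·…·T1 = [7/25 -264/325 -288/325 -1498/325; 24/25 77/325 84/325 1114/325; 0 19/26 -5/13 -1/13; 0 0 0 1]
det M = -1; M⁻¹ = [7/25 24/25 0 -2; -24/65 7/65 12/13 -2; -228/325 133/650 -11/13 -4; 0 0 0 1]
M⁻¹ · (-4139/975, 3577/975, -25/78)ᵀ = (1/3, -1/3, 0)ᵀ

p = (1/3, -1/3, 0)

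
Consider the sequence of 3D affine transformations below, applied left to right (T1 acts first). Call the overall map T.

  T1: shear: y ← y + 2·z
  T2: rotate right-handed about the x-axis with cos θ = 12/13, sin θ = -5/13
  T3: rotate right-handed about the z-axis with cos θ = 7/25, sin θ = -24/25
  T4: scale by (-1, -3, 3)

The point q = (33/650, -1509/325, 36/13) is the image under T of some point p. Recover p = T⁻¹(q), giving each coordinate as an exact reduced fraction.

T1 = [1 0 0 0; 0 1 2 0; 0 0 1 0; 0 0 0 1]
T2·T1 = [1 0 0 0; 0 12/13 29/13 0; 0 -5/13 2/13 0; 0 0 0 1]
T3·…·T1 = [7/25 288/325 696/325 0; -24/25 84/325 203/325 0; 0 -5/13 2/13 0; 0 0 0 1]
T4·…·T1 = [-7/25 -288/325 -696/325 0; 72/25 -252/325 -609/325 0; 0 -15/13 6/13 0; 0 0 0 1]
det M = 9; M⁻¹ = [-7/25 8/25 0 0; -48/325 -14/975 -29/39 0; -24/65 -7/195 4/13 0; 0 0 0 1]
M⁻¹ · (33/650, -1509/325, 36/13)ᵀ = (-3/2, -2, 1)ᵀ

p = (-3/2, -2, 1)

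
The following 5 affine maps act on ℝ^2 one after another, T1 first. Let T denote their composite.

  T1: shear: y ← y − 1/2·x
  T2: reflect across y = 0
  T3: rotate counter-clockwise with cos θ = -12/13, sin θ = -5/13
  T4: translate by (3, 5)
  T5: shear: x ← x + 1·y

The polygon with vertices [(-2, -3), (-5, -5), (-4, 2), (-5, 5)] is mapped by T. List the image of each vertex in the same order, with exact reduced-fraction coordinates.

image vertices: (124/13, 51/13), (343/26, 60/13), (200/13, 133/13), (483/26, 180/13)

T1 shear: y ← y − 1/2·x: (-2, -3) → (-2, -2); (-5, -5) → (-5, -5/2); (-4, 2) → (-4, 4); (-5, 5) → (-5, 15/2)
T2 reflect across y = 0: (-2, -2) → (-2, 2); (-5, -5/2) → (-5, 5/2); (-4, 4) → (-4, -4); (-5, 15/2) → (-5, -15/2)
T3 rotate counter-clockwise with cos θ = -12/13, sin θ = -5/13: (-2, 2) → (34/13, -14/13); (-5, 5/2) → (145/26, -5/13); (-4, -4) → (28/13, 68/13); (-5, -15/2) → (45/26, 115/13)
T4 translate by (3, 5): (34/13, -14/13) → (73/13, 51/13); (145/26, -5/13) → (223/26, 60/13); (28/13, 68/13) → (67/13, 133/13); (45/26, 115/13) → (123/26, 180/13)
T5 shear: x ← x + 1·y: (73/13, 51/13) → (124/13, 51/13); (223/26, 60/13) → (343/26, 60/13); (67/13, 133/13) → (200/13, 133/13); (123/26, 180/13) → (483/26, 180/13)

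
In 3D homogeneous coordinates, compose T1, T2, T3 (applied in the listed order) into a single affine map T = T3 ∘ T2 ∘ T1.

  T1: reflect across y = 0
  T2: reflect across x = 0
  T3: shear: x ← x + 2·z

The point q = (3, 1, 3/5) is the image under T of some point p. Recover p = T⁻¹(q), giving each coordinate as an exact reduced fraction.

p = (-9/5, -1, 3/5)

T1 = [1 0 0 0; 0 -1 0 0; 0 0 1 0; 0 0 0 1]
T2·T1 = [-1 0 0 0; 0 -1 0 0; 0 0 1 0; 0 0 0 1]
T3·…·T1 = [-1 0 2 0; 0 -1 0 0; 0 0 1 0; 0 0 0 1]
det M = 1; M⁻¹ = [-1 0 2 0; 0 -1 0 0; 0 0 1 0; 0 0 0 1]
M⁻¹ · (3, 1, 3/5)ᵀ = (-9/5, -1, 3/5)ᵀ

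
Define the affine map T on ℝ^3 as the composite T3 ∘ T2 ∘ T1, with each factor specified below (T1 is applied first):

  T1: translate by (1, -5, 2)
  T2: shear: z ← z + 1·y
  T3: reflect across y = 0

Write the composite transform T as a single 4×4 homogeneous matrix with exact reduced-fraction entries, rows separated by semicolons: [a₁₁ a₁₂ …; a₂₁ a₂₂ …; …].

T = [1 0 0 1; 0 -1 0 5; 0 1 1 -3; 0 0 0 1]

T1 = [1 0 0 1; 0 1 0 -5; 0 0 1 2; 0 0 0 1]
T2·T1 = [1 0 0 1; 0 1 0 -5; 0 1 1 -3; 0 0 0 1]
T3·…·T1 = [1 0 0 1; 0 -1 0 5; 0 1 1 -3; 0 0 0 1]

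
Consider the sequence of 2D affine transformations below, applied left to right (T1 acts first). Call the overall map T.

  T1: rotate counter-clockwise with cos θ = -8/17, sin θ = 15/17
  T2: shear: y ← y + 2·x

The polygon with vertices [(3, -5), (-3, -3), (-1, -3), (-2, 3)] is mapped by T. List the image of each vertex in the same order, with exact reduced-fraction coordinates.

image vertices: (3, 11), (69/17, 117/17), (53/17, 115/17), (-29/17, -112/17)

T1 rotate counter-clockwise with cos θ = -8/17, sin θ = 15/17: (3, -5) → (3, 5); (-3, -3) → (69/17, -21/17); (-1, -3) → (53/17, 9/17); (-2, 3) → (-29/17, -54/17)
T2 shear: y ← y + 2·x: (3, 5) → (3, 11); (69/17, -21/17) → (69/17, 117/17); (53/17, 9/17) → (53/17, 115/17); (-29/17, -54/17) → (-29/17, -112/17)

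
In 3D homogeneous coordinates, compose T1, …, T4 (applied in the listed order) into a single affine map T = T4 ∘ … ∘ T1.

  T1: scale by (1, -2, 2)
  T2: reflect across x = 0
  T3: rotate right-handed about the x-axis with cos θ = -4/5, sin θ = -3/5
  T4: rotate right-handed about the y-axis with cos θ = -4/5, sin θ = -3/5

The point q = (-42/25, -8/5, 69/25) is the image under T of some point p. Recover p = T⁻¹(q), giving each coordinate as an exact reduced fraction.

p = (-3, -1, 0)

T1 = [1 0 0 0; 0 -2 0 0; 0 0 2 0; 0 0 0 1]
T2·T1 = [-1 0 0 0; 0 -2 0 0; 0 0 2 0; 0 0 0 1]
T3·…·T1 = [-1 0 0 0; 0 8/5 6/5 0; 0 6/5 -8/5 0; 0 0 0 1]
T4·…·T1 = [4/5 -18/25 24/25 0; 0 8/5 6/5 0; -3/5 -24/25 32/25 0; 0 0 0 1]
det M = 4; M⁻¹ = [4/5 0 -3/5 0; -9/50 2/5 -6/25 0; 6/25 3/10 8/25 0; 0 0 0 1]
M⁻¹ · (-42/25, -8/5, 69/25)ᵀ = (-3, -1, 0)ᵀ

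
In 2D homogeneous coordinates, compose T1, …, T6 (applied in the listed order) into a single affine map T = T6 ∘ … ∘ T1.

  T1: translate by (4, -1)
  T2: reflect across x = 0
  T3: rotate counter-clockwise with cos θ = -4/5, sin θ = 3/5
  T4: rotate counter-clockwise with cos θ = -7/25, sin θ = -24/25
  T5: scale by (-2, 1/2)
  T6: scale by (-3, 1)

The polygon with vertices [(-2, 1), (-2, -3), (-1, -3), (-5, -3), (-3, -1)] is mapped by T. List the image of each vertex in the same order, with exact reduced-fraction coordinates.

T1 translate by (4, -1): (-2, 1) → (2, 0); (-2, -3) → (2, -4); (-1, -3) → (3, -4); (-5, -3) → (-1, -4); (-3, -1) → (1, -2)
T2 reflect across x = 0: (2, 0) → (-2, 0); (2, -4) → (-2, -4); (3, -4) → (-3, -4); (-1, -4) → (1, -4); (1, -2) → (-1, -2)
T3 rotate counter-clockwise with cos θ = -4/5, sin θ = 3/5: (-2, 0) → (8/5, -6/5); (-2, -4) → (4, 2); (-3, -4) → (24/5, 7/5); (1, -4) → (8/5, 19/5); (-1, -2) → (2, 1)
T4 rotate counter-clockwise with cos θ = -7/25, sin θ = -24/25: (8/5, -6/5) → (-8/5, -6/5); (4, 2) → (4/5, -22/5); (24/5, 7/5) → (0, -5); (8/5, 19/5) → (16/5, -13/5); (2, 1) → (2/5, -11/5)
T5 scale by (-2, 1/2): (-8/5, -6/5) → (16/5, -3/5); (4/5, -22/5) → (-8/5, -11/5); (0, -5) → (0, -5/2); (16/5, -13/5) → (-32/5, -13/10); (2/5, -11/5) → (-4/5, -11/10)
T6 scale by (-3, 1): (16/5, -3/5) → (-48/5, -3/5); (-8/5, -11/5) → (24/5, -11/5); (0, -5/2) → (0, -5/2); (-32/5, -13/10) → (96/5, -13/10); (-4/5, -11/10) → (12/5, -11/10)

image vertices: (-48/5, -3/5), (24/5, -11/5), (0, -5/2), (96/5, -13/10), (12/5, -11/10)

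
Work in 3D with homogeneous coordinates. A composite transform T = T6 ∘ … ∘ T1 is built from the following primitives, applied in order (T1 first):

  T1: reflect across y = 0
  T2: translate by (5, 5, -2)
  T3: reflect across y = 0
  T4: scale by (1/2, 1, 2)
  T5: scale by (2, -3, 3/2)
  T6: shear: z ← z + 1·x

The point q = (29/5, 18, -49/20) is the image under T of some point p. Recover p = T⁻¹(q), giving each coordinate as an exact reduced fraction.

T1 = [1 0 0 0; 0 -1 0 0; 0 0 1 0; 0 0 0 1]
T2·T1 = [1 0 0 5; 0 -1 0 5; 0 0 1 -2; 0 0 0 1]
T3·…·T1 = [1 0 0 5; 0 1 0 -5; 0 0 1 -2; 0 0 0 1]
T4·…·T1 = [1/2 0 0 5/2; 0 1 0 -5; 0 0 2 -4; 0 0 0 1]
T5·…·T1 = [1 0 0 5; 0 -3 0 15; 0 0 3 -6; 0 0 0 1]
T6·…·T1 = [1 0 0 5; 0 -3 0 15; 1 0 3 -1; 0 0 0 1]
det M = -9; M⁻¹ = [1 0 0 -5; 0 -1/3 0 5; -1/3 0 1/3 2; 0 0 0 1]
M⁻¹ · (29/5, 18, -49/20)ᵀ = (4/5, -1, -3/4)ᵀ

p = (4/5, -1, -3/4)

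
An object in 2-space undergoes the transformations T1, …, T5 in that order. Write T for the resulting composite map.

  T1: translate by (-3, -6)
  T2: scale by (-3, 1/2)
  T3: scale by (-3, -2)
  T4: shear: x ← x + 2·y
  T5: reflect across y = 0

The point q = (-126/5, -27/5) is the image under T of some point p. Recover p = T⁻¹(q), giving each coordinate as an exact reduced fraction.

T1 = [1 0 -3; 0 1 -6; 0 0 1]
T2·T1 = [-3 0 9; 0 1/2 -3; 0 0 1]
T3·…·T1 = [9 0 -27; 0 -1 6; 0 0 1]
T4·…·T1 = [9 -2 -15; 0 -1 6; 0 0 1]
T5·…·T1 = [9 -2 -15; 0 1 -6; 0 0 1]
det M = 9; M⁻¹ = [1/9 2/9 3; 0 1 6; 0 0 1]
M⁻¹ · (-126/5, -27/5)ᵀ = (-1, 3/5)ᵀ

p = (-1, 3/5)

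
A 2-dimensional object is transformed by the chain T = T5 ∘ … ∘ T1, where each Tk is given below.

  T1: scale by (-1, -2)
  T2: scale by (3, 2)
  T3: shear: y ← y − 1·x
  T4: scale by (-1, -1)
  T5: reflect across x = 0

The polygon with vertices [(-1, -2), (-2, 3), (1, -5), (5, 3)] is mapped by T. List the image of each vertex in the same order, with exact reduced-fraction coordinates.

image vertices: (3, -5), (6, 18), (-3, -23), (-15, -3)

T1 scale by (-1, -2): (-1, -2) → (1, 4); (-2, 3) → (2, -6); (1, -5) → (-1, 10); (5, 3) → (-5, -6)
T2 scale by (3, 2): (1, 4) → (3, 8); (2, -6) → (6, -12); (-1, 10) → (-3, 20); (-5, -6) → (-15, -12)
T3 shear: y ← y − 1·x: (3, 8) → (3, 5); (6, -12) → (6, -18); (-3, 20) → (-3, 23); (-15, -12) → (-15, 3)
T4 scale by (-1, -1): (3, 5) → (-3, -5); (6, -18) → (-6, 18); (-3, 23) → (3, -23); (-15, 3) → (15, -3)
T5 reflect across x = 0: (-3, -5) → (3, -5); (-6, 18) → (6, 18); (3, -23) → (-3, -23); (15, -3) → (-15, -3)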